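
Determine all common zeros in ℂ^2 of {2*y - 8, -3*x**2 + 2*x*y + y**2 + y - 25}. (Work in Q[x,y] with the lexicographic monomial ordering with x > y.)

{(1, 4), (5/3, 4)}

Compute a lex Gröbner basis by Buchberger's algorithm.
f_1 = 2*y - 8, LT = y.
f_2 = -3*x**2 + 2*x*y + y**2 + y - 25, LT = x**2.

The S-polynomials (S(f_1,f_2)) all reduce to 0 modulo the current basis, so we have a Gröbner basis.
Inter-reduce: drop elements whose leading term is divisible by another's, tail-reduce, and make monic.
Reduced Gröbner basis: {x**2 - 8/3*x + 5/3, y - 4}.

A lex Gröbner basis eliminates variables successively. Here y - 4 depends only on y, with roots {4}; lifting each root through the earlier basis elements recovers the full solutions.
  y = 4: the earlier basis element becomes x**2 - 8/3*x + 5/3 = 0, giving x = 1, 5/3 — points (1, 4), (5/3, 4).
Each listed point satisfies every original equation (direct substitution).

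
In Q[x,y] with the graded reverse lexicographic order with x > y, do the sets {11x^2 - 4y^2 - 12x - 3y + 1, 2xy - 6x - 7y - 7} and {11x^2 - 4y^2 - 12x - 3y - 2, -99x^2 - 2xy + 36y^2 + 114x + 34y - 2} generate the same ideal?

No, the ideals differ.

Two ideals are equal iff their reduced Gröbner bases coincide (the reduced basis is unique for a fixed ordering).
Buchberger on the first generating set:
f_1 = 11x^2 - 4y^2 - 12x - 3y + 1, LT = x^2.
f_2 = 2xy - 6x - 7y - 7, LT = xy.

S(f_1,f_2): lcm = x^2y. S = -4/11y^3 + 3x^2 + 53/22xy - 3/11y^2 + 7/2x + 1/11y.
  reduce S modulo (f_1, f_2):
  remainder -4/11y^3 + 9/11y^2 + 14x + 411/44y + 359/44 ≠ 0; add g_3 = -4/11y^3 + 9/11y^2 + 14x + 411/44y + 359/44 to the basis.

The other S-polynomials (S(f_1,g_3), S(f_2,g_3)) all reduce to 0 modulo the current basis, so we have a Gröbner basis.
Inter-reduce: drop elements whose leading term is divisible by another's, tail-reduce, and make monic.
Reduced Gröbner basis: {y^3 - 9/4y^2 - 77/2x - 411/16y - 359/16, x^2 - 4/11y^2 - 12/11x - 3/11y + 1/11, xy - 3x - 7/2y - 7/2}.

Buchberger on the second generating set:
h_1 = 11x^2 - 4y^2 - 12x - 3y - 2, LT = x^2.
h_2 = -99x^2 - 2xy + 36y^2 + 114x + 34y - 2, LT = x^2.

S(h_1,h_2): lcm = x^2. S = -2/99xy + 2/33x + 7/99y - 20/99.
  reduce S modulo (h_1, h_2):
  remainder -2/99xy + 2/33x + 7/99y - 20/99 ≠ 0; add k_3 = -2/99xy + 2/33x + 7/99y - 20/99 to the basis.

S(h_1,k_3): lcm = x^2y. S = -4/11y^3 + 3x^2 + 53/22xy - 3/11y^2 - 10x - 2/11y.
  reduce S modulo (h_1, h_2, k_3):
  remainder -4/11y^3 + 9/11y^2 + 1/2x + 399/44y - 259/11 ≠ 0; add k_4 = -4/11y^3 + 9/11y^2 + 1/2x + 399/44y - 259/11 to the basis.

The other S-polynomials (S(h_2,k_3), S(h_1,k_4), S(h_2,k_4), S(k_3,k_4)) all reduce to 0 modulo the current basis, so we have a Gröbner basis.
Inter-reduce: drop elements whose leading term is divisible by another's, tail-reduce, and make monic.
Reduced Gröbner basis: {y^3 - 9/4y^2 - 11/8x - 399/16y + 259/4, x^2 - 4/11y^2 - 12/11x - 3/11y - 2/11, xy - 3x - 7/2y + 10}.

The bases are distinct; the ideals are different.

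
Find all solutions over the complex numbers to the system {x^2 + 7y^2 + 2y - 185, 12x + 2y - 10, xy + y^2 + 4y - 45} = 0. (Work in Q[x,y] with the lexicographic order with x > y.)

Compute a lex Gröbner basis by Buchberger's algorithm.
f_1 = x^2 + 7y^2 + 2y - 185, LT = x^2.
f_2 = 12x + 2y - 10, LT = x.
f_3 = xy + y^2 + 4y - 45, LT = xy.

S(f_1,f_2): lcm = x^2. S = -1/6xy + 5/6x + 7y^2 + 2y - 185.
  reduce S modulo (f_1, f_2, f_3):
  remainder 253/36y^2 + 31/18y - 6635/36 ≠ 0; add h_4 = 253/36y^2 + 31/18y - 6635/36 to the basis.

S(f_1,f_3): lcm = x^2y. S = -xy^2 - 4xy + 45x + 7y^3 + 2y^2 - 185y.
  reduce S modulo (f_1, f_2, f_3, h_4):
  remainder -505944/64009y + 2529720/64009 ≠ 0; add h_5 = -505944/64009y + 2529720/64009 to the basis.

The other S-polynomials (S(f_2,f_3), S(f_1,h_4), S(f_2,h_4), S(f_3,h_4), S(f_1,h_5), S(f_2,h_5), S(f_3,h_5), S(h_4,h_5)) all reduce to 0 modulo the current basis, so we have a Gröbner basis.
Inter-reduce: drop elements whose leading term is divisible by another's, tail-reduce, and make monic.
Reduced Gröbner basis: {x, y - 5}.

A lex Gröbner basis eliminates variables successively. Here y - 5 depends only on y, with roots {5}; lifting each root through the earlier basis elements recovers the full solutions.
  y = 5: the earlier basis element becomes x = 0, giving x = 0 — point (0, 5).

{(0, 5)}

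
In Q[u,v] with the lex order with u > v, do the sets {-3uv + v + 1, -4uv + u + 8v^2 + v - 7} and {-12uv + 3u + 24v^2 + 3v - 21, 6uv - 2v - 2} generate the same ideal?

Two ideals are equal iff their reduced Gröbner bases coincide (the reduced basis is unique for a fixed ordering).
Buchberger on the first generating set:
f_1 = -3uv + v + 1, LT = uv.
f_2 = -4uv + u + 8v^2 + v - 7, LT = uv.

S(f_1,f_2): lcm = uv. S = 1/4u + 2v^2 - 1/12v - 25/12.
  reduce S modulo (f_1, f_2):
  remainder 1/4u + 2v^2 - 1/12v - 25/12 ≠ 0; add g_3 = 1/4u + 2v^2 - 1/12v - 25/12 to the basis.

S(f_1,g_3): lcm = uv. S = -8v^3 + 1/3v^2 + 8v - 1/3.
  reduce S modulo (f_1, f_2, g_3):
  remainder -8v^3 + 1/3v^2 + 8v - 1/3 ≠ 0; add g_4 = -8v^3 + 1/3v^2 + 8v - 1/3 to the basis.

The other S-polynomials (S(f_2,g_3), S(f_1,g_4), S(f_2,g_4), S(g_3,g_4)) all reduce to 0 modulo the current basis, so we have a Gröbner basis.
Inter-reduce: drop elements whose leading term is divisible by another's, tail-reduce, and make monic.
Reduced Gröbner basis: {u + 8v^2 - 1/3v - 25/3, v^3 - 1/24v^2 - v + 1/24}.

Buchberger on the second generating set:
h_1 = -12uv + 3u + 24v^2 + 3v - 21, LT = uv.
h_2 = 6uv - 2v - 2, LT = uv.

S(h_1,h_2): lcm = uv. S = -1/4u - 2v^2 + 1/12v + 25/12.
  reduce S modulo (h_1, h_2):
  remainder -1/4u - 2v^2 + 1/12v + 25/12 ≠ 0; add k_3 = -1/4u - 2v^2 + 1/12v + 25/12 to the basis.

S(h_1,k_3): lcm = uv. S = -1/4u - 8v^3 - 5/3v^2 + 97/12v + 7/4.
  reduce S modulo (h_1, h_2, k_3):
  remainder -8v^3 + 1/3v^2 + 8v - 1/3 ≠ 0; add k_4 = -8v^3 + 1/3v^2 + 8v - 1/3 to the basis.

The other S-polynomials (S(h_2,k_3), S(h_1,k_4), S(h_2,k_4), S(k_3,k_4)) all reduce to 0 modulo the current basis, so we have a Gröbner basis.
Inter-reduce: drop elements whose leading term is divisible by another's, tail-reduce, and make monic.
Reduced Gröbner basis: {u + 8v^2 - 1/3v - 25/3, v^3 - 1/24v^2 - v + 1/24}.

These coincide, so the ideals are equal.
The same test decides containment: I ⊆ J iff every generator of I reduces to 0 modulo a Gröbner basis of J.

Yes, the ideals are equal.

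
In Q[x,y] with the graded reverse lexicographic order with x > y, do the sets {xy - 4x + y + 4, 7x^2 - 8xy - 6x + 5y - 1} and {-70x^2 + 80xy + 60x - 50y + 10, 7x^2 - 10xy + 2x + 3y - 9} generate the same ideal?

Yes, the ideals are equal.

For a fixed monomial order, each ideal has a unique reduced Gröbner basis; comparing bases decides equality.
Buchberger on the first generating set:
f_1 = xy - 4x + y + 4, LT = xy.
f_2 = 7x^2 - 8xy - 6x + 5y - 1, LT = x^2.

S(f_1,f_2): lcm = x^2y. S = 8/7xy^2 - 4x^2 + 13/7xy - 5/7y^2 + 4x + 1/7y.
  reduce S modulo (f_1, f_2):
  remainder -13/7y^2 + 8x - 24/7y - 8 ≠ 0; add g_3 = -13/7y^2 + 8x - 24/7y - 8 to the basis.

The other S-polynomials (S(f_1,g_3), S(f_2,g_3)) all reduce to 0 modulo the current basis, so we have a Gröbner basis.
Inter-reduce: drop elements whose leading term is divisible by another's, tail-reduce, and make monic.
Reduced Gröbner basis: {x^2 - 38/7x + 13/7y + 31/7, xy - 4x + y + 4, y^2 - 56/13x + 24/13y + 56/13}.

Buchberger on the second generating set:
h_1 = -70x^2 + 80xy + 60x - 50y + 10, LT = x^2.
h_2 = 7x^2 - 10xy + 2x + 3y - 9, LT = x^2.

S(h_1,h_2): lcm = x^2. S = 2/7xy - 8/7x + 2/7y + 8/7.
  reduce S modulo (h_1, h_2):
  remainder 2/7xy - 8/7x + 2/7y + 8/7 ≠ 0; add k_3 = 2/7xy - 8/7x + 2/7y + 8/7 to the basis.

S(h_1,k_3): lcm = x^2y. S = -8/7xy^2 + 4x^2 - 13/7xy + 5/7y^2 - 4x - 1/7y.
  reduce S modulo (h_1, h_2, k_3):
  remainder 13/7y^2 - 8x + 24/7y + 8 ≠ 0; add k_4 = 13/7y^2 - 8x + 24/7y + 8 to the basis.

The other S-polynomials (S(h_2,k_3), S(h_1,k_4), S(h_2,k_4), S(k_3,k_4)) all reduce to 0 modulo the current basis, so we have a Gröbner basis.
Inter-reduce: drop elements whose leading term is divisible by another's, tail-reduce, and make monic.
Reduced Gröbner basis: {x^2 - 38/7x + 13/7y + 31/7, xy - 4x + y + 4, y^2 - 56/13x + 24/13y + 56/13}.

The two bases agree; hence the ideals are identical.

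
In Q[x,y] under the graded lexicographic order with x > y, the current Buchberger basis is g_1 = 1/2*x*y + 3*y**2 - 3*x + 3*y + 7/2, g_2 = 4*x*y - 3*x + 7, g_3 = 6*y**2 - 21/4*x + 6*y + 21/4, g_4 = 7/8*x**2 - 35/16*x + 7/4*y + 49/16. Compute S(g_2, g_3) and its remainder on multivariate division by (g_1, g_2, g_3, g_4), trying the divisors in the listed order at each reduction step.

S(g_2, g_3) = 7/8*x**2 - 7/4*x*y - 7/8*x + 7/4*y; remainder on division = 0.

lcm(LM(g_2), LM(g_3)) = x*y**2.
S = (lcm/LT(g_2))·g_2 − (lcm/LT(g_3))·g_3 = 7/8*x**2 - 7/4*x*y - 7/8*x + 7/4*y.
Reduce S modulo (g_1, g_2, g_3, g_4) in that order:
  leading term x**2: subtract (1)·g_4 from 7/8*x**2 - 7/4*x*y - 7/8*x + 7/4*y → -7/4*x*y + 21/16*x - 49/16
  leading term x*y: subtract (-7/2)·g_1 from -7/4*x*y + 21/16*x - 49/16 → 21/2*y**2 - 147/16*x + 21/2*y + 147/16
  leading term y**2: subtract (7/4)·g_3 from 21/2*y**2 - 147/16*x + 21/2*y + 147/16 → 0
The remainder is 0, so this S-polynomial contributes no new basis element.
An S-polynomial is built so that the two leading terms cancel; whether anything survives reduction is exactly the Gröbner-basis criterion.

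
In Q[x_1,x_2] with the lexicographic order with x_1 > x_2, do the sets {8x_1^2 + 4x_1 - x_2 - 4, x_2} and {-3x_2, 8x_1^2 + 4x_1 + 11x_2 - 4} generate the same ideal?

Yes, the ideals are equal.

Two ideals are equal iff their reduced Gröbner bases coincide (the reduced basis is unique for a fixed ordering).
Buchberger on the first generating set:
f_1 = 8x_1^2 + 4x_1 - x_2 - 4, LT = x_1^2.
f_2 = x_2, LT = x_2.

The S-polynomials (S(f_1,f_2)) all reduce to 0 modulo the current basis, so we have a Gröbner basis.
Inter-reduce: drop elements whose leading term is divisible by another's, tail-reduce, and make monic.
Reduced Gröbner basis: {x_1^2 + 1/2x_1 - 1/2, x_2}.

Buchberger on the second generating set:
h_1 = -3x_2, LT = x_2.
h_2 = 8x_1^2 + 4x_1 + 11x_2 - 4, LT = x_1^2.

The S-polynomials (S(h_1,h_2)) all reduce to 0 modulo the current basis, so we have a Gröbner basis.
Inter-reduce: drop elements whose leading term is divisible by another's, tail-reduce, and make monic.
Reduced Gröbner basis: {x_1^2 + 1/2x_1 - 1/2, x_2}.

These coincide, so the ideals are equal.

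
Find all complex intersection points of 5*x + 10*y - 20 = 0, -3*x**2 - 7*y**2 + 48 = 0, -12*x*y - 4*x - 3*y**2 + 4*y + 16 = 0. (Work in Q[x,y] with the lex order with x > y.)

{(4, 0)}

Compute a lex Gröbner basis by Buchberger's algorithm.
f_1 = 5*x + 10*y - 20, LT = x.
f_2 = -3*x**2 - 7*y**2 + 48, LT = x**2.
f_3 = -12*x*y - 4*x - 3*y**2 + 4*y + 16, LT = x*y.

S(f_1,f_2): lcm = x**2. S = 2*x*y - 4*x - 7/3*y**2 + 16.
  reduce S modulo (f_1, f_2, f_3):
  remainder -19/3*y**2 + 16*y ≠ 0; add h_4 = -19/3*y**2 + 16*y to the basis.

S(f_1,f_3): lcm = x*y. S = -1/3*x + 7/4*y**2 - 11/3*y + 4/3.
  reduce S modulo (f_1, f_2, f_3, h_4):
  remainder 27/19*y ≠ 0; add h_5 = 27/19*y to the basis.

The other S-polynomials (S(f_2,f_3), S(f_1,h_4), S(f_2,h_4), S(f_3,h_4), S(f_1,h_5), S(f_2,h_5), S(f_3,h_5), S(h_4,h_5)) all reduce to 0 modulo the current basis, so we have a Gröbner basis.
Inter-reduce: drop elements whose leading term is divisible by another's, tail-reduce, and make monic.
Reduced Gröbner basis: {x - 4, y}.

The lex basis is triangular: the last element involves only y. Solving y = 0 gives y ∈ {0}; substituting each value into the earlier elements determines the remaining variables.
  y = 0: the earlier basis element becomes x - 4 = 0, giving x = 4 — point (4, 0).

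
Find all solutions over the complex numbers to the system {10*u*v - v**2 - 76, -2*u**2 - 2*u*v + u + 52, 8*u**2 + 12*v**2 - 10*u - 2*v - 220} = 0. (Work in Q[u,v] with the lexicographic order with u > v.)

Compute a lex Gröbner basis by Buchberger's algorithm.
f_1 = 10*u*v - v**2 - 76, LT = u*v.
f_2 = -2*u**2 - 2*u*v + u + 52, LT = u**2.
f_3 = 8*u**2 - 10*u + 12*v**2 - 2*v - 220, LT = u**2.

S(f_1,f_2): lcm = u**2*v. S = -11/10*u*v**2 + 1/2*u*v - 38/5*u + 26*v.
  leading term u*v**2: subtract (-11/100*v)·f_1 from -11/10*u*v**2 + 1/2*u*v - 38/5*u + 26*v → 1/2*u*v - 38/5*u - 11/100*v**3 + 441/25*v
  leading term u*v: subtract (1/20)·f_1 from 1/2*u*v - 38/5*u - 11/100*v**3 + 441/25*v → -38/5*u - 11/100*v**3 + 1/20*v**2 + 441/25*v + 19/5
  leading term u: no divisor's leading term divides it; move -38/5*u to the remainder.
  leading term v**3: no divisor's leading term divides it; move -11/100*v**3 to the remainder.
  leading term v**2: no divisor's leading term divides it; move 1/20*v**2 to the remainder.
  leading term v: no divisor's leading term divides it; move 441/25*v to the remainder.
  leading term 1: no divisor's leading term divides it; move 19/5 to the remainder.
  remainder -38/5*u - 11/100*v**3 + 1/20*v**2 + 441/25*v + 19/5 ≠ 0; add h_4 = -38/5*u - 11/100*v**3 + 1/20*v**2 + 441/25*v + 19/5 to the basis.

S(f_1,f_3): lcm = u**2*v. S = -1/10*u*v**2 + 5/4*u*v - 38/5*u - 3/2*v**3 + 1/4*v**2 + 55/2*v.
  leading term u*v**2: subtract (-1/100*v)·f_1 from -1/10*u*v**2 + 5/4*u*v - 38/5*u - 3/2*v**3 + 1/4*v**2 + 55/2*v → 5/4*u*v - 38/5*u - 151/100*v**3 + 1/4*v**2 + 1337/50*v
  leading term u*v: subtract (1/8)·f_1 from 5/4*u*v - 38/5*u - 151/100*v**3 + 1/4*v**2 + 1337/50*v → -38/5*u - 151/100*v**3 + 3/8*v**2 + 1337/50*v + 19/2
  leading term u: subtract (1)·h_4 from -38/5*u - 151/100*v**3 + 3/8*v**2 + 1337/50*v + 19/2 → -7/5*v**3 + 13/40*v**2 + 91/10*v + 57/10
  leading term v**3: no divisor's leading term divides it; move -7/5*v**3 to the remainder.
  leading term v**2: no divisor's leading term divides it; move 13/40*v**2 to the remainder.
  leading term v: no divisor's leading term divides it; move 91/10*v to the remainder.
  leading term 1: no divisor's leading term divides it; move 57/10 to the remainder.
  remainder -7/5*v**3 + 13/40*v**2 + 91/10*v + 57/10 ≠ 0; add h_5 = -7/5*v**3 + 13/40*v**2 + 91/10*v + 57/10 to the basis.

S(f_2,f_3): lcm = u**2. S = u*v + 3/4*u - 3/2*v**2 + 1/4*v + 3/2.
  leading term u*v: subtract (1/10)·f_1 from u*v + 3/4*u - 3/2*v**2 + 1/4*v + 3/2 → 3/4*u - 7/5*v**2 + 1/4*v + 91/10
  leading term u: subtract (-15/152)·h_4 from 3/4*u - 7/5*v**2 + 1/4*v + 91/10 → -33/3040*v**3 - 4241/3040*v**2 + 1513/760*v + 379/40
  leading term v**3: subtract (33/4256)·h_5 from -33/3040*v**3 - 4241/3040*v**2 + 1513/760*v + 379/40 → -47585/34048*v**2 + 2335/1216*v + 4225/448
  leading term v**2: no divisor's leading term divides it; move -47585/34048*v**2 to the remainder.
  leading term v: no divisor's leading term divides it; move 2335/1216*v to the remainder.
  leading term 1: no divisor's leading term divides it; move 4225/448 to the remainder.
  remainder -47585/34048*v**2 + 2335/1216*v + 4225/448 ≠ 0; add h_6 = -47585/34048*v**2 + 2335/1216*v + 4225/448 to the basis.

S(f_1,h_4): lcm = u*v. S = -11/760*v**4 + 1/152*v**3 + 211/95*v**2 + 1/2*v - 38/5.
  leading term v**4: subtract (11/1064*v)·h_5 from -11/760*v**4 + 1/152*v**3 + 211/95*v**2 + 1/2*v - 38/5 → 137/42560*v**3 + 3233/1520*v**2 + 247/560*v - 38/5
  leading term v**3: subtract (-137/59584)·h_5 from 137/42560*v**3 + 3233/1520*v**2 + 247/560*v - 38/5 → 1014225/476672*v**2 + 7865/17024*v - 47585/6272
  leading term v**2: subtract (-202845/133238)·h_6 from 1014225/476672*v**2 + 7865/17024*v - 47585/6272 → 3608515/1065904*v + 3608515/532952
  leading term v: no divisor's leading term divides it; move 3608515/1065904*v to the remainder.
  leading term 1: no divisor's leading term divides it; move 3608515/532952 to the remainder.
  remainder 3608515/1065904*v + 3608515/532952 ≠ 0; add h_7 = 3608515/1065904*v + 3608515/532952 to the basis.

The other S-polynomials (S(f_2,h_4), S(f_3,h_4), S(f_1,h_5), S(f_2,h_5), S(f_3,h_5), S(h_4,h_5), S(f_1,h_6), S(f_2,h_6), S(f_3,h_6), S(h_4,h_6), S(h_5,h_6), S(f_1,h_7), S(f_2,h_7), S(f_3,h_7), S(h_4,h_7), S(h_5,h_7), S(h_6,h_7)) all reduce to 0 modulo the current basis, so we have a Gröbner basis.
Inter-reduce: drop elements whose leading term is divisible by another's, tail-reduce, and make monic.
Reduced Gröbner basis: {u + 4, v + 2}.

Since the basis is lex-ordered, v + 2 is univariate in v. Its roots are {-2}. Back-substituting each root into the other basis elements fixes the other coordinates.
  v = -2: the earlier basis element becomes u + 4 = 0, giving u = -4 — point (-4, -2).

{(-4, -2)}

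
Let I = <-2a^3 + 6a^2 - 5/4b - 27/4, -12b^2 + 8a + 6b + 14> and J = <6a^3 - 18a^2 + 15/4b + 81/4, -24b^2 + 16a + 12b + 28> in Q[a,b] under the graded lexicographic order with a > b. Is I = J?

Equality of ideals is decidable: compute both reduced Gröbner bases (unique for the ordering) and check whether they agree.
Buchberger on the first generating set:
f_1 = -2a^3 + 6a^2 - 5/4b - 27/4, LT = a^3.
f_2 = -12b^2 + 8a + 6b + 14, LT = b^2.

The S-polynomials (S(f_1,f_2)) all reduce to 0 modulo the current basis, so we have a Gröbner basis.
Inter-reduce: drop elements whose leading term is divisible by another's, tail-reduce, and make monic.
Reduced Gröbner basis: {a^3 - 3a^2 + 5/8b + 27/8, b^2 - 2/3a - 1/2b - 7/6}.

Buchberger on the second generating set:
h_1 = 6a^3 - 18a^2 + 15/4b + 81/4, LT = a^3.
h_2 = -24b^2 + 16a + 12b + 28, LT = b^2.

The S-polynomials (S(h_1,h_2)) all reduce to 0 modulo the current basis, so we have a Gröbner basis.
Inter-reduce: drop elements whose leading term is divisible by another's, tail-reduce, and make monic.
Reduced Gröbner basis: {a^3 - 3a^2 + 5/8b + 27/8, b^2 - 2/3a - 1/2b - 7/6}.

The two bases agree; hence the ideals are identical.

Yes, the ideals are equal.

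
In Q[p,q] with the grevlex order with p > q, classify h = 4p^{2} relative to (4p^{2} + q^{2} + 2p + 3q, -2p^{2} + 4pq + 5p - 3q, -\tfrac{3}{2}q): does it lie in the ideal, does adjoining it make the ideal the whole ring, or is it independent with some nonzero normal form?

First compute the reduced Gröbner basis of I by Buchberger's algorithm.
f_1 = 4p^{2} + q^{2} + 2p + 3q, LT = p^{2}.
f_2 = -2p^{2} + 4pq + 5p - 3q, LT = p^{2}.
f_3 = -\tfrac{3}{2}q, LT = q.

S(f_1,f_2): lcm = p^{2}. S = 2pq + \tfrac{1}{4}q^{2} + 3p - \tfrac{3}{4}q.
  leading term pq: subtract (-\tfrac{4}{3}p)·f_3 from 2pq + \tfrac{1}{4}q^{2} + 3p - \tfrac{3}{4}q → \tfrac{1}{4}q^{2} + 3p - \tfrac{3}{4}q
  leading term q^{2}: subtract (-\tfrac{1}{6}q)·f_3 from \tfrac{1}{4}q^{2} + 3p - \tfrac{3}{4}q → 3p - \tfrac{3}{4}q
  leading term p: no divisor's leading term divides it; move 3p to the remainder.
  leading term q: subtract (\tfrac{1}{2})·f_3 from -\tfrac{3}{4}q → 0
  remainder 3p ≠ 0; add k_4 = 3p to the basis.

The other S-polynomials (S(f_1,f_3), S(f_2,f_3), S(f_1,k_4), S(f_2,k_4), S(f_3,k_4)) all reduce to 0 modulo the current basis, so we have a Gröbner basis.
Inter-reduce: drop elements whose leading term is divisible by another's, tail-reduce, and make monic.
Reduced Gröbner basis: {p, q}.
Label its elements g_1 = p, g_2 = q.

Reduce h = 4p^{2} modulo G:
  leading term p^{2}: subtract (4p)·g_1 from 4p^{2} → 0
  normal form = 0.
Since the normal form is 0, h ∈ I.

Ideal membership is decidable via reduction modulo a Gröbner basis.

4p^{2} lies in I (it reduces to 0).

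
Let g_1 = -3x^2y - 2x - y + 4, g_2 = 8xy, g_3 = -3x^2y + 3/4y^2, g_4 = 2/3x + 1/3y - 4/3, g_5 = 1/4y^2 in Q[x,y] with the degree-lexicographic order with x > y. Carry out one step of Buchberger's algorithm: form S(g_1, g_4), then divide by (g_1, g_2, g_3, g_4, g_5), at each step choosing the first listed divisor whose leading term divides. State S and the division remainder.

lcm(LM(g_1), LM(g_4)) = x^2y.
S = (lcm/LT(g_1))·g_1 − (lcm/LT(g_4))·g_4 = -1/2xy^2 + 2xy + 2/3x + 1/3y - 4/3.
Reduce S modulo (g_1, g_2, g_3, g_4, g_5) in that order:
  leading term xy^2: subtract (-1/16y)·g_2 from -1/2xy^2 + 2xy + 2/3x + 1/3y - 4/3 → 2xy + 2/3x + 1/3y - 4/3
  leading term xy: subtract (1/4)·g_2 from 2xy + 2/3x + 1/3y - 4/3 → 2/3x + 1/3y - 4/3
  leading term x: subtract (1)·g_4 from 2/3x + 1/3y - 4/3 → 0
The remainder is 0, so this S-polynomial contributes no new basis element.

S(g_1, g_4) = -1/2xy^2 + 2xy + 2/3x + 1/3y - 4/3; remainder on division = 0.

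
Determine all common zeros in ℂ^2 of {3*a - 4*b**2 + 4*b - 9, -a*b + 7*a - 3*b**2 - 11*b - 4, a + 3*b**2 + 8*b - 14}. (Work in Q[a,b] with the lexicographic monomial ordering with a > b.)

{(3, 1)}

Compute a lex Gröbner basis by Buchberger's algorithm.
f_1 = 3*a - 4*b**2 + 4*b - 9, LT = a.
f_2 = -a*b + 7*a - 3*b**2 - 11*b - 4, LT = a*b.
f_3 = a + 3*b**2 + 8*b - 14, LT = a.

S(f_1,f_2): lcm = a*b. S = 7*a - 4/3*b**3 - 5/3*b**2 - 14*b - 4.
  reduce S modulo (f_1, f_2, f_3):
  remainder -4/3*b**3 + 23/3*b**2 - 70/3*b + 17 ≠ 0; add h_4 = -4/3*b**3 + 23/3*b**2 - 70/3*b + 17 to the basis.

S(f_1,f_3): lcm = a. S = -13/3*b**2 - 20/3*b + 11.
  reduce S modulo (f_1, f_2, f_3, h_4):
  remainder -13/3*b**2 - 20/3*b + 11 ≠ 0; add h_5 = -13/3*b**2 - 20/3*b + 11 to the basis.

S(f_2,f_3): lcm = a*b. S = -7*a - 3*b**3 - 5*b**2 + 25*b + 4.
  reduce S modulo (f_1, f_2, f_3, h_4, h_5):
  remainder 3521/26*b - 3521/26 ≠ 0; add h_6 = 3521/26*b - 3521/26 to the basis.

The other S-polynomials (S(f_1,h_4), S(f_2,h_4), S(f_3,h_4), S(f_1,h_5), S(f_2,h_5), S(f_3,h_5), S(h_4,h_5), S(f_1,h_6), S(f_2,h_6), S(f_3,h_6), S(h_4,h_6), S(h_5,h_6)) all reduce to 0 modulo the current basis, so we have a Gröbner basis.
Inter-reduce: drop elements whose leading term is divisible by another's, tail-reduce, and make monic.
Reduced Gröbner basis: {a - 3, b - 1}.

A lex Gröbner basis eliminates variables successively. Here b - 1 depends only on b, with roots {1}; lifting each root through the earlier basis elements recovers the full solutions.
  b = 1: the earlier basis element becomes a - 3 = 0, giving a = 3 — point (3, 1).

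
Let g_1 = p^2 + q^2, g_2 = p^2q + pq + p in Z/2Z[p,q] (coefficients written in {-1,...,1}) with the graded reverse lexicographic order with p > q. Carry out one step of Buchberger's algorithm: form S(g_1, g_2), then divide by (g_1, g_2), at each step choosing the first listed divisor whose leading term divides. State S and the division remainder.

S(g_1, g_2) = q^3 + pq + p; remainder on division = q^3 + pq + p.

lcm(LM(g_1), LM(g_2)) = p^2q.
S = (lcm/LT(g_1))·g_1 − (lcm/LT(g_2))·g_2 = q^3 + pq + p.
Reduce S modulo (g_1, g_2) in that order:
  leading term q^3: no divisor's leading term divides it; move q^3 to the remainder.
  leading term pq: no divisor's leading term divides it; move pq to the remainder.
  leading term p: no divisor's leading term divides it; move p to the remainder.
The remainder q^3 + pq + p is nonzero, so it would be added as the next basis element.
An S-polynomial is built so that the two leading terms cancel; whether anything survives reduction is exactly the Gröbner-basis criterion.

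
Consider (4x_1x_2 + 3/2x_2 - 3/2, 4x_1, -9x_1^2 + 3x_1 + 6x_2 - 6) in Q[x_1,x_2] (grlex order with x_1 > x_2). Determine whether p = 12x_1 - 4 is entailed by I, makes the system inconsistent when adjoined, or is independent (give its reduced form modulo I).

Adjoining 12x_1 - 4 makes the ideal the whole ring: the system is inconsistent.

First compute the reduced Gröbner basis of I by Buchberger's algorithm.
f_1 = 4x_1x_2 + 3/2x_2 - 3/2, LT = x_1x_2.
f_2 = 4x_1, LT = x_1.
f_3 = -9x_1^2 + 3x_1 + 6x_2 - 6, LT = x_1^2.

S(f_1,f_2): lcm = x_1x_2. S = 3/8x_2 - 3/8.
  reduce S modulo (f_1, f_2, f_3):
  remainder 3/8x_2 - 3/8 ≠ 0; add h_4 = 3/8x_2 - 3/8 to the basis.

The other S-polynomials (S(f_1,f_3), S(f_2,f_3), S(f_1,h_4), S(f_2,h_4), S(f_3,h_4)) all reduce to 0 modulo the current basis, so we have a Gröbner basis.
Inter-reduce: drop elements whose leading term is divisible by another's, tail-reduce, and make monic.
Reduced Gröbner basis: {x_1, x_2 - 1}.
Label its elements g_1 = x_1, g_2 = x_2 - 1.

Reduce p = 12x_1 - 4 modulo G:
  leading term x_1: subtract (12)·g_1 from 12x_1 - 4 → -4
  leading term 1: no divisor's leading term divides it; move -4 to the remainder.
  normal form = -4.
The normal form is nonzero, so p ∉ I. Since p minus its normal form lies in I, I + (p) = I + (r) where r = -4; decide whether this ideal is the whole ring.
Here r = -4 is a nonzero constant, hence a unit: 1 ∈ I + (p), the Gröbner basis of I + (p) is {1}, and the enlarged system has no common solution — adjoining p is inconsistent.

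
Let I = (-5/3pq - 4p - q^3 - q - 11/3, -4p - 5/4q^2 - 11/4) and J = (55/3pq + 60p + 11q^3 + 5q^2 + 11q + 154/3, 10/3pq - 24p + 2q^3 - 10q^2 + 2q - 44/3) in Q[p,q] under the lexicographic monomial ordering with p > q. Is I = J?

Yes, the ideals are equal.

Equality of ideals is decidable: compute both reduced Gröbner bases (unique for the ordering) and check whether they agree.
Buchberger on the first generating set:
f_1 = -5/3pq - 4p - q^3 - q - 11/3, LT = pq.
f_2 = -4p - 5/4q^2 - 11/4, LT = p.

S(f_1,f_2): lcm = pq. S = 12/5p + 23/80q^3 - 7/80q + 11/5.
  leading term p: subtract (-3/5)·f_2 from 12/5p + 23/80q^3 - 7/80q + 11/5 → 23/80q^3 - 3/4q^2 - 7/80q + 11/20
  leading term q^3: no divisor's leading term divides it; move 23/80q^3 to the remainder.
  leading term q^2: no divisor's leading term divides it; move -3/4q^2 to the remainder.
  leading term q: no divisor's leading term divides it; move -7/80q to the remainder.
  leading term 1: no divisor's leading term divides it; move 11/20 to the remainder.
  remainder 23/80q^3 - 3/4q^2 - 7/80q + 11/20 ≠ 0; add g_3 = 23/80q^3 - 3/4q^2 - 7/80q + 11/20 to the basis.

The other S-polynomials (S(f_1,g_3), S(f_2,g_3)) all reduce to 0 modulo the current basis, so we have a Gröbner basis.
Inter-reduce: drop elements whose leading term is divisible by another's, tail-reduce, and make monic.
Reduced Gröbner basis: {p + 5/16q^2 + 11/16, q^3 - 60/23q^2 - 7/23q + 44/23}.

Buchberger on the second generating set:
h_1 = 55/3pq + 60p + 11q^3 + 5q^2 + 11q + 154/3, LT = pq.
h_2 = 10/3pq - 24p + 2q^3 - 10q^2 + 2q - 44/3, LT = pq.

S(h_1,h_2): lcm = pq. S = 576/55p + 36/11q^2 + 36/5.
  leading term p: no divisor's leading term divides it; move 576/55p to the remainder.
  leading term q^2: no divisor's leading term divides it; move 36/11q^2 to the remainder.
  leading term 1: no divisor's leading term divides it; move 36/5 to the remainder.
  remainder 576/55p + 36/11q^2 + 36/5 ≠ 0; add k_3 = 576/55p + 36/11q^2 + 36/5 to the basis.

S(h_1,k_3): lcm = pq. S = 36/11p + 23/80q^3 + 3/11q^2 - 7/80q + 14/5.
  leading term p: subtract (5/16)·k_3 from 36/11p + 23/80q^3 + 3/11q^2 - 7/80q + 14/5 → 23/80q^3 - 3/4q^2 - 7/80q + 11/20
  leading term q^3: no divisor's leading term divides it; move 23/80q^3 to the remainder.
  leading term q^2: no divisor's leading term divides it; move -3/4q^2 to the remainder.
  leading term q: no divisor's leading term divides it; move -7/80q to the remainder.
  leading term 1: no divisor's leading term divides it; move 11/20 to the remainder.
  remainder 23/80q^3 - 3/4q^2 - 7/80q + 11/20 ≠ 0; add k_4 = 23/80q^3 - 3/4q^2 - 7/80q + 11/20 to the basis.

The other S-polynomials (S(h_2,k_3), S(h_1,k_4), S(h_2,k_4), S(k_3,k_4)) all reduce to 0 modulo the current basis, so we have a Gröbner basis.
Inter-reduce: drop elements whose leading term is divisible by another's, tail-reduce, and make monic.
Reduced Gröbner basis: {p + 5/16q^2 + 11/16, q^3 - 60/23q^2 - 7/23q + 44/23}.

Same reduced basis, so the two generating sets span the same ideal.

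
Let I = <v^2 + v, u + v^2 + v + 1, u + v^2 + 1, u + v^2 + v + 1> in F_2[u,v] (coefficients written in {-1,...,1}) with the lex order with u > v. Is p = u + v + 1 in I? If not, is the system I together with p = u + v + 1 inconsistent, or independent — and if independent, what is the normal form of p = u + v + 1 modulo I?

First compute the reduced Gröbner basis of I by Buchberger's algorithm.
f_1 = v^2 + v, LT = v^2.
f_2 = u + v^2 + v + 1, LT = u.
f_3 = u + v^2 + 1, LT = u.
f_4 = u + v^2 + v + 1, LT = u.

S(f_2,f_3): lcm = u. S = v.
  reduce S modulo (f_1, f_2, f_3, f_4):
  remainder v ≠ 0; add h_5 = v to the basis.

The other S-polynomials (S(f_1,f_2), S(f_1,f_3), S(f_1,f_4), S(f_2,f_4), S(f_3,f_4), S(f_1,h_5), S(f_2,h_5), S(f_3,h_5), S(f_4,h_5)) all reduce to 0 modulo the current basis, so we have a Gröbner basis.
Inter-reduce: drop elements whose leading term is divisible by another's, tail-reduce, and make monic.
Reduced Gröbner basis: {u + 1, v}.
Label its elements g_1 = u + 1, g_2 = v.

Reduce p = u + v + 1 modulo G:
  leading term u: subtract (1)·g_1 from u + v + 1 → v
  leading term v: subtract (1)·g_2 from v → 0
  normal form = 0.
Since the normal form is 0, p ∈ I.

u + v + 1 lies in I (it reduces to 0).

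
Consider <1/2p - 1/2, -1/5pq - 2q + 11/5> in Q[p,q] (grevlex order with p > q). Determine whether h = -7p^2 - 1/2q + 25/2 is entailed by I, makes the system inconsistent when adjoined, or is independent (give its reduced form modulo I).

Adjoining -7p^2 - 1/2q + 25/2 makes the ideal the whole ring: the system is inconsistent.

First compute the reduced Gröbner basis of I by Buchberger's algorithm.
f_1 = 1/2p - 1/2, LT = p.
f_2 = -1/5pq - 2q + 11/5, LT = pq.

S(f_1,f_2): lcm = pq. S = -11q + 11.
  leading term q: no divisor's leading term divides it; move -11q to the remainder.
  leading term 1: no divisor's leading term divides it; move 11 to the remainder.
  remainder -11q + 11 ≠ 0; add k_3 = -11q + 11 to the basis.

The other S-polynomials (S(f_1,k_3), S(f_2,k_3)) all reduce to 0 modulo the current basis, so we have a Gröbner basis.
Inter-reduce: drop elements whose leading term is divisible by another's, tail-reduce, and make monic.
Reduced Gröbner basis: {p - 1, q - 1}.
Label its elements g_1 = p - 1, g_2 = q - 1.

Reduce h = -7p^2 - 1/2q + 25/2 modulo G:
  leading term p^2: subtract (-7p)·g_1 from -7p^2 - 1/2q + 25/2 → -7p - 1/2q + 25/2
  leading term p: subtract (-7)·g_1 from -7p - 1/2q + 25/2 → -1/2q + 11/2
  leading term q: subtract (-1/2)·g_2 from -1/2q + 11/2 → 5
  leading term 1: no divisor's leading term divides it; move 5 to the remainder.
  normal form = 5.
The normal form is nonzero, so h ∉ I. Since h minus its normal form lies in I, I + (h) = I + (r) where r = 5; decide whether this ideal is the whole ring.
Here r = 5 is a nonzero constant, hence a unit: 1 ∈ I + (h), the Gröbner basis of I + (h) is {1}, and the enlarged system has no common solution — adjoining h is inconsistent.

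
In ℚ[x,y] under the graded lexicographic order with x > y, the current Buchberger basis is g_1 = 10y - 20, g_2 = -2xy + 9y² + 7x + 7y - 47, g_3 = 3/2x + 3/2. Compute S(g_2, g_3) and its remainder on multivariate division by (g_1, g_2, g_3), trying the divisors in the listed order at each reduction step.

S(g_2, g_3) = -9/2y² - 7/2x - 9/2y + 47/2; remainder on division = 0.

lcm(LM(g_2), LM(g_3)) = xy.
S = (lcm/LT(g_2))·g_2 − (lcm/LT(g_3))·g_3 = -9/2y² - 7/2x - 9/2y + 47/2.
Reduce S modulo (g_1, g_2, g_3) in that order:
  leading term y²: subtract (-9/20y)·g_1 from -9/2y² - 7/2x - 9/2y + 47/2 → -7/2x - 27/2y + 47/2
  leading term x: subtract (-7/3)·g_3 from -7/2x - 27/2y + 47/2 → -27/2y + 27
  leading term y: subtract (-27/20)·g_1 from -27/2y + 27 → 0
The remainder is 0, so this S-polynomial contributes no new basis element.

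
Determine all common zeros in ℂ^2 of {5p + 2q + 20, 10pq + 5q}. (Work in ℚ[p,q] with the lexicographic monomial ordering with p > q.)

{(-1/2, -35/4), (-4, 0)}

Compute a lex Gröbner basis by Buchberger's algorithm.
f_1 = 5p + 2q + 20, LT = p.
f_2 = 10pq + 5q, LT = pq.

S(f_1,f_2): lcm = pq. S = ⅖q² + 7/2q.
  reduce S modulo (f_1, f_2):
  remainder ⅖q² + 7/2q ≠ 0; add h_3 = ⅖q² + 7/2q to the basis.

The other S-polynomials (S(f_1,h_3), S(f_2,h_3)) all reduce to 0 modulo the current basis, so we have a Gröbner basis.
Inter-reduce: drop elements whose leading term is divisible by another's, tail-reduce, and make monic.
Reduced Gröbner basis: {p + ⅖q + 4, q² + 35/4q}.

The lex basis is triangular: the last element involves only q. Solving q² + 35/4q = 0 gives q ∈ {-35/4, 0}; substituting each value into the earlier elements determines the remaining variables.
  q = -35/4: the earlier basis element becomes p + ½ = 0, giving p = -1/2 — point (-1/2, -35/4).
  q = 0: the earlier basis element becomes p + 4 = 0, giving p = -4 — point (-4, 0).
This is the nonlinear analogue of row-reducing a linear system.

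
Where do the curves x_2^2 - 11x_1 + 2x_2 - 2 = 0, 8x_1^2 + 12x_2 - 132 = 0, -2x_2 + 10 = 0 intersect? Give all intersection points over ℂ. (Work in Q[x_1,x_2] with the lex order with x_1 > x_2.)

Compute a lex Gröbner basis by Buchberger's algorithm.
f_1 = -11x_1 + x_2^2 + 2x_2 - 2, LT = x_1.
f_2 = 8x_1^2 + 12x_2 - 132, LT = x_1^2.
f_3 = -2x_2 + 10, LT = x_2.

S(f_1,f_2): lcm = x_1^2. S = -1/11x_1x_2^2 - 2/11x_1x_2 + 2/11x_1 - 3/2x_2 + 33/2.
  leading term x_1x_2^2: subtract (1/121x_2^2)·f_1 from -1/11x_1x_2^2 - 2/11x_1x_2 + 2/11x_1 - 3/2x_2 + 33/2 → -2/11x_1x_2 + 2/11x_1 - 1/121x_2^4 - 2/121x_2^3 + 2/121x_2^2 - 3/2x_2 + 33/2
  leading term x_1x_2: subtract (2/121x_2)·f_1 from -2/11x_1x_2 + 2/11x_1 - 1/121x_2^4 - 2/121x_2^3 + 2/121x_2^2 - 3/2x_2 + 33/2 → 2/11x_1 - 1/121x_2^4 - 4/121x_2^3 - 2/121x_2^2 - 355/242x_2 + 33/2
  leading term x_1: subtract (-2/121)·f_1 from 2/11x_1 - 1/121x_2^4 - 4/121x_2^3 - 2/121x_2^2 - 355/242x_2 + 33/2 → -1/121x_2^4 - 4/121x_2^3 - 347/242x_2 + 3985/242
  leading term x_2^4: subtract (1/242x_2^3)·f_3 from -1/121x_2^4 - 4/121x_2^3 - 347/242x_2 + 3985/242 → -9/121x_2^3 - 347/242x_2 + 3985/242
  leading term x_2^3: subtract (9/242x_2^2)·f_3 from -9/121x_2^3 - 347/242x_2 + 3985/242 → -45/121x_2^2 - 347/242x_2 + 3985/242
  leading term x_2^2: subtract (45/242x_2)·f_3 from -45/121x_2^2 - 347/242x_2 + 3985/242 → -797/242x_2 + 3985/242
  leading term x_2: subtract (797/484)·f_3 from -797/242x_2 + 3985/242 → 0
  remainder 0.

S(f_1,f_3): leading monomials are coprime, so the S-polynomial reduces to 0 (Buchberger's first criterion).
S(f_2,f_3): leading monomials are coprime, so the S-polynomial reduces to 0 (Buchberger's first criterion).
Every S-polynomial of the final basis reduces to 0, so we have a Gröbner basis.
Inter-reduce: drop elements whose leading term is divisible by another's, tail-reduce, and make monic.
Reduced Gröbner basis: {x_1 - 3, x_2 - 5}.

Since the basis is lex-ordered, x_2 - 5 is univariate in x_2. Its roots are {5}. Back-substituting each root into the other basis elements fixes the other coordinates.
  x_2 = 5: the earlier basis element becomes x_1 - 3 = 0, giving x_1 = 3 — point (3, 5).

{(3, 5)}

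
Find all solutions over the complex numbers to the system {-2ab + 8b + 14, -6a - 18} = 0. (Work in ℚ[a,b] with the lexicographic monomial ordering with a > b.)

Compute a lex Gröbner basis by Buchberger's algorithm.
f_1 = -2ab + 8b + 14, LT = ab.
f_2 = -6a - 18, LT = a.

S(f_1,f_2): lcm = ab. S = -7b - 7.
  leading term b: no divisor's leading term divides it; move -7b to the remainder.
  leading term 1: no divisor's leading term divides it; move -7 to the remainder.
  remainder -7b - 7 ≠ 0; add h_3 = -7b - 7 to the basis.

S(f_1,h_3): lcm = ab. S = -a - 4b - 7.
  leading term a: subtract (⅙)·f_2 from -a - 4b - 7 → -4b - 4
  leading term b: subtract (4/7)·h_3 from -4b - 4 → 0
  remainder 0.

S(f_2,h_3): leading monomials are coprime, so the S-polynomial reduces to 0 (Buchberger's first criterion).
Every S-polynomial of the final basis reduces to 0, so we have a Gröbner basis.
Inter-reduce: drop elements whose leading term is divisible by another's, tail-reduce, and make monic.
Reduced Gröbner basis: {a + 3, b + 1}.

Since the basis is lex-ordered, b + 1 is univariate in b. Its roots are {-1}. Back-substituting each root into the other basis elements fixes the other coordinates.
  b = -1: the earlier basis element becomes a + 3 = 0, giving a = -3 — point (-3, -1).

{(-3, -1)}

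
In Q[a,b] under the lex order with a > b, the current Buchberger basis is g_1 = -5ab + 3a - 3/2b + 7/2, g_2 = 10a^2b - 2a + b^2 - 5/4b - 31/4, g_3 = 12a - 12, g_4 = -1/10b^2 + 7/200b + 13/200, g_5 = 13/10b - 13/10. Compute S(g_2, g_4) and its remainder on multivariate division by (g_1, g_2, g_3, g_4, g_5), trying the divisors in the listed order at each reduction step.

S(g_2, g_4) = 7/20a^2b + 13/20a^2 - 1/5ab + 1/10b^3 - 1/8b^2 - 31/40b; remainder on division = 0.

lcm(LM(g_2), LM(g_4)) = a^2b^2.
S = (lcm/LT(g_2))·g_2 − (lcm/LT(g_4))·g_4 = 7/20a^2b + 13/20a^2 - 1/5ab + 1/10b^3 - 1/8b^2 - 31/40b.
Reduce S modulo (g_1, g_2, g_3, g_4, g_5) in that order:
  leading term a^2b: subtract (-7/100a)·g_1 from 7/20a^2b + 13/20a^2 - 1/5ab + 1/10b^3 - 1/8b^2 - 31/40b → 43/50a^2 - 61/200ab + 49/200a + 1/10b^3 - 1/8b^2 - 31/40b
  leading term a^2: subtract (43/600a)·g_3 from 43/50a^2 - 61/200ab + 49/200a + 1/10b^3 - 1/8b^2 - 31/40b → -61/200ab + 221/200a + 1/10b^3 - 1/8b^2 - 31/40b
  leading term ab: subtract (61/1000)·g_1 from -61/200ab + 221/200a + 1/10b^3 - 1/8b^2 - 31/40b → 461/500a + 1/10b^3 - 1/8b^2 - 1367/2000b - 427/2000
  leading term a: subtract (461/6000)·g_3 from 461/500a + 1/10b^3 - 1/8b^2 - 1367/2000b - 427/2000 → 1/10b^3 - 1/8b^2 - 1367/2000b + 1417/2000
  leading term b^3: subtract (-b)·g_4 from 1/10b^3 - 1/8b^2 - 1367/2000b + 1417/2000 → -9/100b^2 - 1237/2000b + 1417/2000
  leading term b^2: subtract (9/10)·g_4 from -9/100b^2 - 1237/2000b + 1417/2000 → -13/20b + 13/20
  leading term b: subtract (-1/2)·g_5 from -13/20b + 13/20 → 0
The remainder is 0, so this S-polynomial contributes no new basis element.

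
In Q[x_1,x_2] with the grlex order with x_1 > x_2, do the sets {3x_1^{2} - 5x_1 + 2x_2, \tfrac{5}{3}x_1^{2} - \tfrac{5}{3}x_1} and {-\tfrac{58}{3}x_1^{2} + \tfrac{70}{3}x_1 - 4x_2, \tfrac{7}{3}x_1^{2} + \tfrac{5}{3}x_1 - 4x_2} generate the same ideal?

Yes, the ideals are equal.

Since reduced Gröbner bases are canonical representatives of ideals under a given ordering, it suffices to compute and compare them.
Buchberger on the first generating set:
f_1 = 3x_1^{2} - 5x_1 + 2x_2, LT = x_1^{2}.
f_2 = \tfrac{5}{3}x_1^{2} - \tfrac{5}{3}x_1, LT = x_1^{2}.

S(f_1,f_2): lcm = x_1^{2}. S = -\tfrac{2}{3}x_1 + \tfrac{2}{3}x_2.
  reduce S modulo (f_1, f_2):
  remainder -\tfrac{2}{3}x_1 + \tfrac{2}{3}x_2 ≠ 0; add g_3 = -\tfrac{2}{3}x_1 + \tfrac{2}{3}x_2 to the basis.

S(f_1,g_3): lcm = x_1^{2}. S = x_1x_2 - \tfrac{5}{3}x_1 + \tfrac{2}{3}x_2.
  reduce S modulo (f_1, f_2, g_3):
  remainder x_2^{2} - x_2 ≠ 0; add g_4 = x_2^{2} - x_2 to the basis.

The other S-polynomials (S(f_2,g_3), S(f_1,g_4), S(f_2,g_4), S(g_3,g_4)) all reduce to 0 modulo the current basis, so we have a Gröbner basis.
Inter-reduce: drop elements whose leading term is divisible by another's, tail-reduce, and make monic.
Reduced Gröbner basis: {x_2^{2} - x_2, x_1 - x_2}.

Buchberger on the second generating set:
h_1 = -\tfrac{58}{3}x_1^{2} + \tfrac{70}{3}x_1 - 4x_2, LT = x_1^{2}.
h_2 = \tfrac{7}{3}x_1^{2} + \tfrac{5}{3}x_1 - 4x_2, LT = x_1^{2}.

S(h_1,h_2): lcm = x_1^{2}. S = -\tfrac{390}{203}x_1 + \tfrac{390}{203}x_2.
  reduce S modulo (h_1, h_2):
  remainder -\tfrac{390}{203}x_1 + \tfrac{390}{203}x_2 ≠ 0; add k_3 = -\tfrac{390}{203}x_1 + \tfrac{390}{203}x_2 to the basis.

S(h_1,k_3): lcm = x_1^{2}. S = x_1x_2 - \tfrac{35}{29}x_1 + \tfrac{6}{29}x_2.
  reduce S modulo (h_1, h_2, k_3):
  remainder x_2^{2} - x_2 ≠ 0; add k_4 = x_2^{2} - x_2 to the basis.

The other S-polynomials (S(h_2,k_3), S(h_1,k_4), S(h_2,k_4), S(k_3,k_4)) all reduce to 0 modulo the current basis, so we have a Gröbner basis.
Inter-reduce: drop elements whose leading term is divisible by another's, tail-reduce, and make monic.
Reduced Gröbner basis: {x_2^{2} - x_2, x_1 - x_2}.

The two bases agree; hence the ideals are identical.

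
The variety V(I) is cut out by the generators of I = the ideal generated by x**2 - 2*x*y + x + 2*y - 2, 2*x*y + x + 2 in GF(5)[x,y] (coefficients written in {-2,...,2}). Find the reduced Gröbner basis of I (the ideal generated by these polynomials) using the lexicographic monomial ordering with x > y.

G = {x - 2*y**2 - y + 2, y**3 + y**2 - 2*y}

Buchberger's algorithm terminates because the ascending chain of leading-term ideals stabilizes.

f_1 = x**2 - 2*x*y + x + 2*y - 2, LT = x**2.
f_2 = 2*x*y + x + 2, LT = x*y.

S(f_1,f_2): lcm = x**2*y. S = 2*x**2 - 2*x*y**2 + x*y - x + 2*y**2 - 2*y.
  reduce S modulo (f_1, f_2):
  remainder -x + 2*y**2 + y - 2 ≠ 0; add g_3 = -x + 2*y**2 + y - 2 to the basis.

S(f_2,g_3): lcm = x*y. S = -2*x + 2*y**3 + y**2 - 2*y + 1.
  reduce S modulo (f_1, f_2, g_3):
  remainder 2*y**3 + 2*y**2 + y ≠ 0; add g_4 = 2*y**3 + 2*y**2 + y to the basis.

The other S-polynomials (S(f_1,g_3), S(f_1,g_4), S(f_2,g_4), S(g_3,g_4)) all reduce to 0 modulo the current basis, so we have a Gröbner basis.
Inter-reduce: drop elements whose leading term is divisible by another's, tail-reduce, and make monic.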